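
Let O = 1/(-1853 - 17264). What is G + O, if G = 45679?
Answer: 873245442/19117 ≈ 45679.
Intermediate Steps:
O = -1/19117 (O = 1/(-19117) = -1/19117 ≈ -5.2309e-5)
G + O = 45679 - 1/19117 = 873245442/19117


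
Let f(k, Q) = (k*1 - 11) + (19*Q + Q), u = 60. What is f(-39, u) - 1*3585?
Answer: -2435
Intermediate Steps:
f(k, Q) = -11 + k + 20*Q (f(k, Q) = (k - 11) + 20*Q = (-11 + k) + 20*Q = -11 + k + 20*Q)
f(-39, u) - 1*3585 = (-11 - 39 + 20*60) - 1*3585 = (-11 - 39 + 1200) - 3585 = 1150 - 3585 = -2435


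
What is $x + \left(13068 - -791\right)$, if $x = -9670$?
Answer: $4189$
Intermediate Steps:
$x + \left(13068 - -791\right) = -9670 + \left(13068 - -791\right) = -9670 + \left(13068 + 791\right) = -9670 + 13859 = 4189$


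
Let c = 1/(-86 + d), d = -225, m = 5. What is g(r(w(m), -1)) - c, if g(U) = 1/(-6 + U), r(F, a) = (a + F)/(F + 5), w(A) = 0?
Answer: -1524/9641 ≈ -0.15807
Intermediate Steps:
r(F, a) = (F + a)/(5 + F)
c = -1/311 (c = 1/(-86 - 225) = 1/(-311) = -1/311 ≈ -0.0032154)
g(r(w(m), -1)) - c = 1/(-6 + (0 - 1)/(5 + 0)) - 1*(-1/311) = 1/(-6 - 1/5) + 1/311 = 1/(-6 + (⅕)*(-1)) + 1/311 = 1/(-6 - ⅕) + 1/311 = 1/(-31/5) + 1/311 = -5/31 + 1/311 = -1524/9641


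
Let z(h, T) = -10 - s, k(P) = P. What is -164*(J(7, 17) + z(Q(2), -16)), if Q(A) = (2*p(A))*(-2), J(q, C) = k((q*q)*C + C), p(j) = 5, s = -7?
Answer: -138908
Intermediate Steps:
J(q, C) = C + C*q² (J(q, C) = (q*q)*C + C = q²*C + C = C*q² + C = C + C*q²)
Q(A) = -20 (Q(A) = (2*5)*(-2) = 10*(-2) = -20)
z(h, T) = -3 (z(h, T) = -10 - 1*(-7) = -10 + 7 = -3)
-164*(J(7, 17) + z(Q(2), -16)) = -164*(17*(1 + 7²) - 3) = -164*(17*(1 + 49) - 3) = -164*(17*50 - 3) = -164*(850 - 3) = -164*847 = -138908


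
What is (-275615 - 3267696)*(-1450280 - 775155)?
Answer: 7885408315285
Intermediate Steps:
(-275615 - 3267696)*(-1450280 - 775155) = -3543311*(-2225435) = 7885408315285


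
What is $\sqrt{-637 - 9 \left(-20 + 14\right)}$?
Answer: $i \sqrt{583} \approx 24.145 i$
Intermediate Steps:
$\sqrt{-637 - 9 \left(-20 + 14\right)} = \sqrt{-637 - -54} = \sqrt{-637 + 54} = \sqrt{-583} = i \sqrt{583}$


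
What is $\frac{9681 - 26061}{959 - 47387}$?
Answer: $\frac{1365}{3869} \approx 0.3528$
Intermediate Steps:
$\frac{9681 - 26061}{959 - 47387} = \frac{9681 - 26061}{-46428} = \left(9681 - 26061\right) \left(- \frac{1}{46428}\right) = \left(-16380\right) \left(- \frac{1}{46428}\right) = \frac{1365}{3869}$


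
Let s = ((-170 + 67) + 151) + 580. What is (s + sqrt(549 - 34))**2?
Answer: (628 + sqrt(515))**2 ≈ 4.2340e+5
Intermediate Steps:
s = 628 (s = (-103 + 151) + 580 = 48 + 580 = 628)
(s + sqrt(549 - 34))**2 = (628 + sqrt(549 - 34))**2 = (628 + sqrt(515))**2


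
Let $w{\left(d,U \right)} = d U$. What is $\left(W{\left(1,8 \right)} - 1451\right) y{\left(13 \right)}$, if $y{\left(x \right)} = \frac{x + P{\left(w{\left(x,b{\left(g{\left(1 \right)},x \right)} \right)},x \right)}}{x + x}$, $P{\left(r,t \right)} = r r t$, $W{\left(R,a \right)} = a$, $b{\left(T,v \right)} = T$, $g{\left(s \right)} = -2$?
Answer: $- \frac{976911}{2} \approx -4.8846 \cdot 10^{5}$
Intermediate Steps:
$w{\left(d,U \right)} = U d$
$P{\left(r,t \right)} = t r^{2}$ ($P{\left(r,t \right)} = r^{2} t = t r^{2}$)
$y{\left(x \right)} = \frac{x + 4 x^{3}}{2 x}$ ($y{\left(x \right)} = \frac{x + x \left(- 2 x\right)^{2}}{x + x} = \frac{x + x 4 x^{2}}{2 x} = \left(x + 4 x^{3}\right) \frac{1}{2 x} = \frac{x + 4 x^{3}}{2 x}$)
$\left(W{\left(1,8 \right)} - 1451\right) y{\left(13 \right)} = \left(8 - 1451\right) \left(\frac{1}{2} + 2 \cdot 13^{2}\right) = - 1443 \left(\frac{1}{2} + 2 \cdot 169\right) = - 1443 \left(\frac{1}{2} + 338\right) = \left(-1443\right) \frac{677}{2} = - \frac{976911}{2}$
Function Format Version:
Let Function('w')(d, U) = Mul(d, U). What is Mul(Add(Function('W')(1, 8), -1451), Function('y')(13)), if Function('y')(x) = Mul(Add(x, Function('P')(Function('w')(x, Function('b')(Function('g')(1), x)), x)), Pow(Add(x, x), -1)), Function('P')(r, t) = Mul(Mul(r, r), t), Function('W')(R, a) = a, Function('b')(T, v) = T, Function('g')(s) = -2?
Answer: Rational(-976911, 2) ≈ -4.8846e+5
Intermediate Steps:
Function('w')(d, U) = Mul(U, d)
Function('P')(r, t) = Mul(t, Pow(r, 2)) (Function('P')(r, t) = Mul(Pow(r, 2), t) = Mul(t, Pow(r, 2)))
Function('y')(x) = Mul(Rational(1, 2), Pow(x, -1), Add(x, Mul(4, Pow(x, 3)))) (Function('y')(x) = Mul(Add(x, Mul(x, Pow(Mul(-2, x), 2))), Pow(Add(x, x), -1)) = Mul(Add(x, Mul(x, Mul(4, Pow(x, 2)))), Pow(Mul(2, x), -1)) = Mul(Add(x, Mul(4, Pow(x, 3))), Mul(Rational(1, 2), Pow(x, -1))) = Mul(Rational(1, 2), Pow(x, -1), Add(x, Mul(4, Pow(x, 3)))))
Mul(Add(Function('W')(1, 8), -1451), Function('y')(13)) = Mul(Add(8, -1451), Add(Rational(1, 2), Mul(2, Pow(13, 2)))) = Mul(-1443, Add(Rational(1, 2), Mul(2, 169))) = Mul(-1443, Add(Rational(1, 2), 338)) = Mul(-1443, Rational(677, 2)) = Rational(-976911, 2)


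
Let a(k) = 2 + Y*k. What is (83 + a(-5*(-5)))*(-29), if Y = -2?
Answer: -1015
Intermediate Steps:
a(k) = 2 - 2*k
(83 + a(-5*(-5)))*(-29) = (83 + (2 - (-10)*(-5)))*(-29) = (83 + (2 - 2*25))*(-29) = (83 + (2 - 50))*(-29) = (83 - 48)*(-29) = 35*(-29) = -1015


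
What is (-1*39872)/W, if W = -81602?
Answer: 19936/40801 ≈ 0.48862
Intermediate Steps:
(-1*39872)/W = -1*39872/(-81602) = -39872*(-1/81602) = 19936/40801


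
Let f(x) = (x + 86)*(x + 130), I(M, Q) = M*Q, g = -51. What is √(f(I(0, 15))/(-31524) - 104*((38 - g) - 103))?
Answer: √90410367021/7881 ≈ 38.153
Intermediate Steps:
f(x) = (86 + x)*(130 + x)
√(f(I(0, 15))/(-31524) - 104*((38 - g) - 103)) = √((11180 + (0*15)² + 216*(0*15))/(-31524) - 104*((38 - 1*(-51)) - 103)) = √((11180 + 0² + 216*0)*(-1/31524) - 104*((38 + 51) - 103)) = √((11180 + 0 + 0)*(-1/31524) - 104*(89 - 103)) = √(11180*(-1/31524) - 104*(-14)) = √(-2795/7881 + 1456) = √(11471941/7881) = √90410367021/7881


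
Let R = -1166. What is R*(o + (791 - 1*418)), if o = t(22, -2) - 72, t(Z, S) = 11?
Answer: -363792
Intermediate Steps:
o = -61 (o = 11 - 72 = -61)
R*(o + (791 - 1*418)) = -1166*(-61 + (791 - 1*418)) = -1166*(-61 + (791 - 418)) = -1166*(-61 + 373) = -1166*312 = -363792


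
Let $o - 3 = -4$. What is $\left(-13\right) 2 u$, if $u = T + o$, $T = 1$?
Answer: $0$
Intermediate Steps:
$o = -1$ ($o = 3 - 4 = -1$)
$u = 0$ ($u = 1 - 1 = 0$)
$\left(-13\right) 2 u = \left(-13\right) 2 \cdot 0 = \left(-26\right) 0 = 0$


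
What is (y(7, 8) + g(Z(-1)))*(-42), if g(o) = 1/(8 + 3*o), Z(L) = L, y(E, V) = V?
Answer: -1722/5 ≈ -344.40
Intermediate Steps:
(y(7, 8) + g(Z(-1)))*(-42) = (8 + 1/(8 + 3*(-1)))*(-42) = (8 + 1/(8 - 3))*(-42) = (8 + 1/5)*(-42) = (8 + ⅕)*(-42) = (41/5)*(-42) = -1722/5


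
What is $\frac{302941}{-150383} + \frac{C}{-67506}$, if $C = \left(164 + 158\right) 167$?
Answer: $- \frac{14268515294}{5075877399} \approx -2.811$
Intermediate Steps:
$C = 53774$ ($C = 322 \cdot 167 = 53774$)
$\frac{302941}{-150383} + \frac{C}{-67506} = \frac{302941}{-150383} + \frac{53774}{-67506} = 302941 \left(- \frac{1}{150383}\right) + 53774 \left(- \frac{1}{67506}\right) = - \frac{302941}{150383} - \frac{26887}{33753} = - \frac{14268515294}{5075877399}$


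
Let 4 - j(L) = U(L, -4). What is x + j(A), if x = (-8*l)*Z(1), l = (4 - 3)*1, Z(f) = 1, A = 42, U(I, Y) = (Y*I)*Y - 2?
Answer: -674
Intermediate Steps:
U(I, Y) = -2 + I*Y² (U(I, Y) = (I*Y)*Y - 2 = I*Y² - 2 = -2 + I*Y²)
l = 1 (l = 1*1 = 1)
j(L) = 6 - 16*L (j(L) = 4 - (-2 + L*(-4)²) = 4 - (-2 + L*16) = 4 - (-2 + 16*L) = 4 + (2 - 16*L) = 6 - 16*L)
x = -8 (x = -8*1*1 = -8*1 = -8)
x + j(A) = -8 + (6 - 16*42) = -8 + (6 - 672) = -8 - 666 = -674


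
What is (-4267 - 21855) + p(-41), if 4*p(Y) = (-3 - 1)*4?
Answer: -26126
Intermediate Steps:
p(Y) = -4 (p(Y) = ((-3 - 1)*4)/4 = (-4*4)/4 = (1/4)*(-16) = -4)
(-4267 - 21855) + p(-41) = (-4267 - 21855) - 4 = -26122 - 4 = -26126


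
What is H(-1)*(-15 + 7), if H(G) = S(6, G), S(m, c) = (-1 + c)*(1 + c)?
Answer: 0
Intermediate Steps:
S(m, c) = (1 + c)*(-1 + c)
H(G) = -1 + G²
H(-1)*(-15 + 7) = (-1 + (-1)²)*(-15 + 7) = (-1 + 1)*(-8) = 0*(-8) = 0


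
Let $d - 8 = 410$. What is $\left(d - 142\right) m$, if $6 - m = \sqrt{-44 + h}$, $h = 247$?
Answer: $1656 - 276 \sqrt{203} \approx -2276.4$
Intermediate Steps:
$d = 418$ ($d = 8 + 410 = 418$)
$m = 6 - \sqrt{203}$ ($m = 6 - \sqrt{-44 + 247} = 6 - \sqrt{203} \approx -8.2478$)
$\left(d - 142\right) m = \left(418 - 142\right) \left(6 - \sqrt{203}\right) = 276 \left(6 - \sqrt{203}\right) = 1656 - 276 \sqrt{203}$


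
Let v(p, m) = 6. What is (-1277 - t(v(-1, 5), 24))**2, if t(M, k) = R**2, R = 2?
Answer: 1640961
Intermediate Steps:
t(M, k) = 4 (t(M, k) = 2**2 = 4)
(-1277 - t(v(-1, 5), 24))**2 = (-1277 - 1*4)**2 = (-1277 - 4)**2 = (-1281)**2 = 1640961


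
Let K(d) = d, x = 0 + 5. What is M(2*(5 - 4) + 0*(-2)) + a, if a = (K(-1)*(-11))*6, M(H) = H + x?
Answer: 73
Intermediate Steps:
x = 5
M(H) = 5 + H (M(H) = H + 5 = 5 + H)
a = 66 (a = -1*(-11)*6 = 11*6 = 66)
M(2*(5 - 4) + 0*(-2)) + a = (5 + (2*(5 - 4) + 0*(-2))) + 66 = (5 + (2*1 + 0)) + 66 = (5 + (2 + 0)) + 66 = (5 + 2) + 66 = 7 + 66 = 73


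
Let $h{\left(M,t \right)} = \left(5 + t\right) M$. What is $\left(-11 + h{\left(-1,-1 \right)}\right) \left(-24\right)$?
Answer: $360$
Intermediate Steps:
$h{\left(M,t \right)} = M \left(5 + t\right)$
$\left(-11 + h{\left(-1,-1 \right)}\right) \left(-24\right) = \left(-11 - \left(5 - 1\right)\right) \left(-24\right) = \left(-11 - 4\right) \left(-24\right) = \left(-15\right) \left(-24\right) = 360$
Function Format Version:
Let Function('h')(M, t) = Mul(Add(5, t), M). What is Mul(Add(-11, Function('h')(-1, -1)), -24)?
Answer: 360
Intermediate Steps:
Function('h')(M, t) = Mul(M, Add(5, t))
Mul(Add(-11, Function('h')(-1, -1)), -24) = Mul(Add(-11, Mul(-1, Add(5, -1))), -24) = Mul(Add(-11, Mul(-1, 4)), -24) = Mul(Add(-11, -4), -24) = Mul(-15, -24) = 360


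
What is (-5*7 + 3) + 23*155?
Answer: 3533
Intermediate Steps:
(-5*7 + 3) + 23*155 = (-35 + 3) + 3565 = -32 + 3565 = 3533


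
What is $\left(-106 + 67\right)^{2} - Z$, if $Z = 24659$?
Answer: $-23138$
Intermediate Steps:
$\left(-106 + 67\right)^{2} - Z = \left(-106 + 67\right)^{2} - 24659 = \left(-39\right)^{2} - 24659 = 1521 - 24659 = -23138$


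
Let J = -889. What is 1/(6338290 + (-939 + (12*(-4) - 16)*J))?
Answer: 1/6394247 ≈ 1.5639e-7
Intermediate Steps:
1/(6338290 + (-939 + (12*(-4) - 16)*J)) = 1/(6338290 + (-939 + (12*(-4) - 16)*(-889))) = 1/(6338290 + (-939 + (-48 - 16)*(-889))) = 1/(6338290 + (-939 - 64*(-889))) = 1/(6338290 + (-939 + 56896)) = 1/(6338290 + 55957) = 1/6394247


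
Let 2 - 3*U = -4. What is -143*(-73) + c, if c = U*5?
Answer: 10449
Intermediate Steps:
U = 2 (U = ⅔ - ⅓*(-4) = ⅔ + 4/3 = 2)
c = 10 (c = 2*5 = 10)
-143*(-73) + c = -143*(-73) + 10 = 10439 + 10 = 10449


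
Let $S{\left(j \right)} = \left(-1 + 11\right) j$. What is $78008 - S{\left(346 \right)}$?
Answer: $74548$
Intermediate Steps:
$S{\left(j \right)} = 10 j$
$78008 - S{\left(346 \right)} = 78008 - 10 \cdot 346 = 78008 - 3460 = 74548$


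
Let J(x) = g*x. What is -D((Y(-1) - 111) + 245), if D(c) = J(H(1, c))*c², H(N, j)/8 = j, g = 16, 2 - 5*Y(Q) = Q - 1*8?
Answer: -40425118848/125 ≈ -3.2340e+8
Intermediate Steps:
Y(Q) = 2 - Q/5 (Y(Q) = ⅖ - (Q - 1*8)/5 = ⅖ - (Q - 8)/5 = ⅖ - (-8 + Q)/5 = ⅖ + (8/5 - Q/5) = 2 - Q/5)
H(N, j) = 8*j
J(x) = 16*x
D(c) = 128*c³ (D(c) = (16*(8*c))*c² = (128*c)*c² = 128*c³)
-D((Y(-1) - 111) + 245) = -128*(((2 - ⅕*(-1)) - 111) + 245)³ = -128*(((2 + ⅕) - 111) + 245)³ = -128*((11/5 - 111) + 245)³ = -128*(-544/5 + 245)³ = -128*(681/5)³ = -128*315821241/125 = -1*40425118848/125 = -40425118848/125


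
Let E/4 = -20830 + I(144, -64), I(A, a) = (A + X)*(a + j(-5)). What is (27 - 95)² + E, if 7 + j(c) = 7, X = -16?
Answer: -111464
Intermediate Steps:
j(c) = 0 (j(c) = -7 + 7 = 0)
I(A, a) = a*(-16 + A) (I(A, a) = (A - 16)*(a + 0) = (-16 + A)*a = a*(-16 + A))
E = -116088 (E = 4*(-20830 - 64*(-16 + 144)) = 4*(-20830 - 64*128) = 4*(-20830 - 8192) = 4*(-29022) = -116088)
(27 - 95)² + E = (27 - 95)² - 116088 = (-68)² - 116088 = 4624 - 116088 = -111464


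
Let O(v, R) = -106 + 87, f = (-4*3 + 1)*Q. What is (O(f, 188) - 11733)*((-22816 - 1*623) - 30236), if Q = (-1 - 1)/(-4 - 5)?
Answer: 630788600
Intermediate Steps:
Q = 2/9 (Q = -2/(-9) = -2*(-⅑) = 2/9 ≈ 0.22222)
f = -22/9 (f = (-4*3 + 1)*(2/9) = (-12 + 1)*(2/9) = -11*2/9 = -22/9 ≈ -2.4444)
O(v, R) = -19
(O(f, 188) - 11733)*((-22816 - 1*623) - 30236) = (-19 - 11733)*((-22816 - 1*623) - 30236) = -11752*((-22816 - 623) - 30236) = -11752*(-23439 - 30236) = -11752*(-53675) = 630788600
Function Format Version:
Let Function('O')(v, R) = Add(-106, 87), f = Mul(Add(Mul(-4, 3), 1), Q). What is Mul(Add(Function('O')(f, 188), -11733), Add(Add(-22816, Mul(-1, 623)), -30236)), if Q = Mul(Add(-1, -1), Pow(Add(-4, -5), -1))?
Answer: 630788600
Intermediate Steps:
Q = Rational(2, 9) (Q = Mul(-2, Pow(-9, -1)) = Mul(-2, Rational(-1, 9)) = Rational(2, 9) ≈ 0.22222)
f = Rational(-22, 9) (f = Mul(Add(Mul(-4, 3), 1), Rational(2, 9)) = Mul(Add(-12, 1), Rational(2, 9)) = Mul(-11, Rational(2, 9)) = Rational(-22, 9) ≈ -2.4444)
Function('O')(v, R) = -19
Mul(Add(Function('O')(f, 188), -11733), Add(Add(-22816, Mul(-1, 623)), -30236)) = Mul(Add(-19, -11733), Add(Add(-22816, Mul(-1, 623)), -30236)) = Mul(-11752, Add(Add(-22816, -623), -30236)) = Mul(-11752, Add(-23439, -30236)) = Mul(-11752, -53675) = 630788600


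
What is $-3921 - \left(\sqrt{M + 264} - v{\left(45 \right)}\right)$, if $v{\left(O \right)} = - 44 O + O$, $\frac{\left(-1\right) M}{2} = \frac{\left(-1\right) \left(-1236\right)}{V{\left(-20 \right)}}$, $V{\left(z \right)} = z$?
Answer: $-5856 - \frac{\sqrt{9690}}{5} \approx -5875.7$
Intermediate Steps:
$M = \frac{618}{5}$ ($M = - 2 \frac{\left(-1\right) \left(-1236\right)}{-20} = - 2 \cdot 1236 \left(- \frac{1}{20}\right) = \left(-2\right) \left(- \frac{309}{5}\right) = \frac{618}{5} \approx 123.6$)
$v{\left(O \right)} = - 43 O$
$-3921 - \left(\sqrt{M + 264} - v{\left(45 \right)}\right) = -3921 - \left(1935 + \sqrt{\frac{618}{5} + 264}\right) = -3921 - \left(1935 + \sqrt{\frac{1938}{5}}\right) = -3921 - \left(1935 + \frac{\sqrt{9690}}{5}\right) = -5856 - \frac{\sqrt{9690}}{5}$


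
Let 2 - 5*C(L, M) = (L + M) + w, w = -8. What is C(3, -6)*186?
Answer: 2418/5 ≈ 483.60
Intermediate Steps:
C(L, M) = 2 - L/5 - M/5 (C(L, M) = ⅖ - ((L + M) - 8)/5 = ⅖ - (-8 + L + M)/5 = ⅖ + (8/5 - L/5 - M/5) = 2 - L/5 - M/5)
C(3, -6)*186 = (2 - ⅕*3 - ⅕*(-6))*186 = (2 - ⅗ + 6/5)*186 = (13/5)*186 = 2418/5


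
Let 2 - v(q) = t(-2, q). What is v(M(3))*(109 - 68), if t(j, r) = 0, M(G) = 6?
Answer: 82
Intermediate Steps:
v(q) = 2 (v(q) = 2 - 1*0 = 2 + 0 = 2)
v(M(3))*(109 - 68) = 2*(109 - 68) = 2*41 = 82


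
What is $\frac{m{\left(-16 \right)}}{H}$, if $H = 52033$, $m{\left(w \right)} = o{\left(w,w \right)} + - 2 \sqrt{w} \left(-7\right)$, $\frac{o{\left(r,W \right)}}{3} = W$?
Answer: $- \frac{48}{52033} + \frac{56 i}{52033} \approx -0.00092249 + 0.0010762 i$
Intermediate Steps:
$o{\left(r,W \right)} = 3 W$
$m{\left(w \right)} = 3 w + 14 \sqrt{w}$ ($m{\left(w \right)} = 3 w + - 2 \sqrt{w} \left(-7\right) = 3 w + 14 \sqrt{w}$)
$\frac{m{\left(-16 \right)}}{H} = \frac{3 \left(-16\right) + 14 \sqrt{-16}}{52033} = \left(-48 + 14 \cdot 4 i\right) \frac{1}{52033} = \left(-48 + 56 i\right) \frac{1}{52033} = - \frac{48}{52033} + \frac{56 i}{52033}$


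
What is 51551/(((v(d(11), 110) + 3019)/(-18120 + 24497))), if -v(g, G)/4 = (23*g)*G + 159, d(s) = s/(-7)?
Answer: 2301185089/128001 ≈ 17978.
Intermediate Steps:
d(s) = -s/7 (d(s) = s*(-⅐) = -s/7)
v(g, G) = -636 - 92*G*g (v(g, G) = -4*((23*g)*G + 159) = -4*(23*G*g + 159) = -4*(159 + 23*G*g) = -636 - 92*G*g)
51551/(((v(d(11), 110) + 3019)/(-18120 + 24497))) = 51551/((((-636 - 92*110*(-⅐*11)) + 3019)/(-18120 + 24497))) = 51551/((((-636 - 92*110*(-11/7)) + 3019)/6377)) = 51551/((((-636 + 111320/7) + 3019)*(1/6377))) = 51551/(((106868/7 + 3019)*(1/6377))) = 51551/(((128001/7)*(1/6377))) = 51551/(128001/44639) = 51551*(44639/128001) = 2301185089/128001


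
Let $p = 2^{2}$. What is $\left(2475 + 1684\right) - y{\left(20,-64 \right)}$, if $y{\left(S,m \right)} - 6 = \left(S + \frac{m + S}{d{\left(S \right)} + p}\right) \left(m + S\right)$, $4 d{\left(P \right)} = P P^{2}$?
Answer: $\frac{2521049}{501} \approx 5032.0$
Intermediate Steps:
$p = 4$
$d{\left(P \right)} = \frac{P^{3}}{4}$ ($d{\left(P \right)} = \frac{P P^{2}}{4} = \frac{P^{3}}{4}$)
$y{\left(S,m \right)} = 6 + \left(S + m\right) \left(S + \frac{S + m}{4 + \frac{S^{3}}{4}}\right)$ ($y{\left(S,m \right)} = 6 + \left(S + \frac{m + S}{\frac{S^{3}}{4} + 4}\right) \left(m + S\right) = 6 + \left(S + \frac{S + m}{4 + \frac{S^{3}}{4}}\right) \left(S + m\right) = 6 + \left(S + m\right) \left(S + \frac{S + m}{4 + \frac{S^{3}}{4}}\right)$)
$\left(2475 + 1684\right) - y{\left(20,-64 \right)} = \left(2475 + 1684\right) - \frac{96 + 20^{5} + 4 \left(-64\right)^{2} + 6 \cdot 20^{3} + 20 \cdot 20^{2} - 64 \cdot 20^{4} + 24 \cdot 20 \left(-64\right)}{16 + 20^{3}} = 4159 - \frac{96 + 3200000 + 4 \cdot 4096 + 6 \cdot 8000 + 20 \cdot 400 - 10240000 - 30720}{16 + 8000} = 4159 - \frac{96 + 3200000 + 16384 + 48000 + 8000 - 10240000 - 30720}{8016} = 4159 - \frac{1}{8016} \left(-6998240\right) = 4159 - - \frac{437390}{501} = 4159 + \frac{437390}{501} = \frac{2521049}{501}$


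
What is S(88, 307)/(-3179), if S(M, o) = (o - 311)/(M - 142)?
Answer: -2/85833 ≈ -2.3301e-5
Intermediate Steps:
S(M, o) = (-311 + o)/(-142 + M)
S(88, 307)/(-3179) = ((-311 + 307)/(-142 + 88))/(-3179) = (-4/(-54))*(-1/3179) = -1/54*(-4)*(-1/3179) = (2/27)*(-1/3179) = -2/85833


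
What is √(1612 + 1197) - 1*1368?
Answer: -1315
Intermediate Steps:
√(1612 + 1197) - 1*1368 = √2809 - 1368 = 53 - 1368 = -1315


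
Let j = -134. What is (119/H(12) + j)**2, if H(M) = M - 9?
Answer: 80089/9 ≈ 8898.8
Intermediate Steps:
H(M) = -9 + M
(119/H(12) + j)**2 = (119/(-9 + 12) - 134)**2 = (119/3 - 134)**2 = (-283/3)**2 = 80089/9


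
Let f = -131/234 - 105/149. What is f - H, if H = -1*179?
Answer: 6196925/34866 ≈ 177.74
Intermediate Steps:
f = -44089/34866 (f = -131*1/234 - 105*1/149 = -131/234 - 105/149 = -44089/34866 ≈ -1.2645)
H = -179
f - H = -44089/34866 - 1*(-179) = -44089/34866 + 179 = 6196925/34866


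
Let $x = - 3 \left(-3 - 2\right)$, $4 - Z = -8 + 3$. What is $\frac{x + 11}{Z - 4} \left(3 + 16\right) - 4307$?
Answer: $- \frac{21041}{5} \approx -4208.2$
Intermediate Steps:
$Z = 9$ ($Z = 4 - \left(-8 + 3\right) = 4 - -5 = 4 + 5 = 9$)
$x = 15$ ($x = \left(-3\right) \left(-5\right) = 15$)
$\frac{x + 11}{Z - 4} \left(3 + 16\right) - 4307 = \frac{15 + 11}{9 - 4} \left(3 + 16\right) - 4307 = \frac{26}{5} \cdot 19 - 4307 = \frac{494}{5} - 4307 = - \frac{21041}{5}$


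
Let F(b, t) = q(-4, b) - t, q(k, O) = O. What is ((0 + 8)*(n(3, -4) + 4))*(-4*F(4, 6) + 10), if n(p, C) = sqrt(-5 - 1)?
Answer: 576 + 144*I*sqrt(6) ≈ 576.0 + 352.73*I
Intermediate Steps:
n(p, C) = I*sqrt(6) (n(p, C) = sqrt(-6) = I*sqrt(6))
F(b, t) = b - t
((0 + 8)*(n(3, -4) + 4))*(-4*F(4, 6) + 10) = ((0 + 8)*(I*sqrt(6) + 4))*(-4*(4 - 1*6) + 10) = (8*(4 + I*sqrt(6)))*(-4*(4 - 6) + 10) = (32 + 8*I*sqrt(6))*(-4*(-2) + 10) = (32 + 8*I*sqrt(6))*(8 + 10) = (32 + 8*I*sqrt(6))*18 = 576 + 144*I*sqrt(6)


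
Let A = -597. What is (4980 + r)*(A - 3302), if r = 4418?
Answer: -36642802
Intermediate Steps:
(4980 + r)*(A - 3302) = (4980 + 4418)*(-597 - 3302) = 9398*(-3899) = -36642802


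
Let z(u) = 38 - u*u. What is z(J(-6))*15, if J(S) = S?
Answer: 30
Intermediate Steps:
z(u) = 38 - u²
z(J(-6))*15 = (38 - 1*(-6)²)*15 = (38 - 1*36)*15 = (38 - 36)*15 = 2*15 = 30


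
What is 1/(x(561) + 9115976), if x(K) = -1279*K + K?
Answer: 1/8399018 ≈ 1.1906e-7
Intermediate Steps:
x(K) = -1278*K
1/(x(561) + 9115976) = 1/(-1278*561 + 9115976) = 1/(-716958 + 9115976) = 1/8399018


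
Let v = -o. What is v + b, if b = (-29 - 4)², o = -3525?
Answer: 4614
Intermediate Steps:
v = 3525 (v = -1*(-3525) = 3525)
b = 1089 (b = (-33)² = 1089)
v + b = 3525 + 1089 = 4614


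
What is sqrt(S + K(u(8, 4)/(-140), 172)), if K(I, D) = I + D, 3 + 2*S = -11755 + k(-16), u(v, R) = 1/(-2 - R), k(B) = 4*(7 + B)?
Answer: I*sqrt(1009889790)/420 ≈ 75.664*I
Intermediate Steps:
k(B) = 28 + 4*B
S = -5897 (S = -3/2 + (-11755 + (28 + 4*(-16)))/2 = -3/2 + (-11755 + (28 - 64))/2 = -3/2 + (-11755 - 36)/2 = -3/2 + (1/2)*(-11791) = -3/2 - 11791/2 = -5897)
K(I, D) = D + I
sqrt(S + K(u(8, 4)/(-140), 172)) = sqrt(-5897 + (172 - 1/(2 + 4)/(-140))) = sqrt(-5897 + (172 - 1/6*(-1/140))) = sqrt(-5897 + (172 + 1/840)) = sqrt(-5897 + 144481/840) = sqrt(-4808999/840) = I*sqrt(1009889790)/420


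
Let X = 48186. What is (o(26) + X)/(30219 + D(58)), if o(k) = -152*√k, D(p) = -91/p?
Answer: 2794788/1752611 - 8816*√26/1752611 ≈ 1.5690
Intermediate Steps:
(o(26) + X)/(30219 + D(58)) = (-152*√26 + 48186)/(30219 - 91/58) = (48186 - 152*√26)/(30219 - 91*1/58) = (48186 - 152*√26)/(30219 - 91/58) = (48186 - 152*√26)/(1752611/58) = (48186 - 152*√26)*(58/1752611) = 2794788/1752611 - 8816*√26/1752611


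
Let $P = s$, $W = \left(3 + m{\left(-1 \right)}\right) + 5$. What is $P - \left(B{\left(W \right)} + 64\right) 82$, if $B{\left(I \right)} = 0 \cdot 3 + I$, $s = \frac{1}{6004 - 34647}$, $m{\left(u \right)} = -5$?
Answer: $- \frac{157364643}{28643} \approx -5494.0$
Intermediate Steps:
$s = - \frac{1}{28643}$ ($s = \frac{1}{-28643} = - \frac{1}{28643} \approx -3.4913 \cdot 10^{-5}$)
$W = 3$ ($W = \left(3 - 5\right) + 5 = -2 + 5 = 3$)
$B{\left(I \right)} = I$ ($B{\left(I \right)} = 0 + I = I$)
$P = - \frac{1}{28643} \approx -3.4913 \cdot 10^{-5}$
$P - \left(B{\left(W \right)} + 64\right) 82 = - \frac{1}{28643} - \left(3 + 64\right) 82 = - \frac{1}{28643} - 67 \cdot 82 = - \frac{1}{28643} - 5494 = - \frac{157364643}{28643}$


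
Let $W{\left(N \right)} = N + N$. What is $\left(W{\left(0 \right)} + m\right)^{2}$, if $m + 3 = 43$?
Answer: $1600$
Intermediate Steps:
$W{\left(N \right)} = 2 N$
$m = 40$ ($m = -3 + 43 = 40$)
$\left(W{\left(0 \right)} + m\right)^{2} = \left(2 \cdot 0 + 40\right)^{2} = \left(0 + 40\right)^{2} = 40^{2} = 1600$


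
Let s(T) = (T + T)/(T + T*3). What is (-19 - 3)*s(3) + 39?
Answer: 28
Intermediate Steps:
s(T) = 1/2 (s(T) = (2*T)/(T + 3*T) = (2*T)/((4*T)) = (2*T)*(1/(4*T)) = 1/2)
(-19 - 3)*s(3) + 39 = (-19 - 3)*(1/2) + 39 = -22*1/2 + 39 = -11 + 39 = 28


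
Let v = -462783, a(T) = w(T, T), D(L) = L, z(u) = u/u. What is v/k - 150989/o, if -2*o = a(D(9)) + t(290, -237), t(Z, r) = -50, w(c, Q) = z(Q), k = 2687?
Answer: -834091253/131663 ≈ -6335.0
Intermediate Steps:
z(u) = 1
w(c, Q) = 1
a(T) = 1
o = 49/2 (o = -(1 - 50)/2 = -1/2*(-49) = 49/2 ≈ 24.500)
v/k - 150989/o = -462783/2687 - 150989/49/2 = -462783*1/2687 - 150989*2/49 = -462783/2687 - 301978/49 = -834091253/131663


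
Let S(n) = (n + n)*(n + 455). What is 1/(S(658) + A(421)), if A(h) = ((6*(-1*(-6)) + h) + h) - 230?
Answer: 1/1465356 ≈ 6.8243e-7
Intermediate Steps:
A(h) = -194 + 2*h (A(h) = ((6*6 + h) + h) - 230 = ((36 + h) + h) - 230 = (36 + 2*h) - 230 = -194 + 2*h)
S(n) = 2*n*(455 + n) (S(n) = (2*n)*(455 + n) = 2*n*(455 + n))
1/(S(658) + A(421)) = 1/(2*658*(455 + 658) + (-194 + 2*421)) = 1/(2*658*1113 + (-194 + 842)) = 1/(1464708 + 648) = 1/1465356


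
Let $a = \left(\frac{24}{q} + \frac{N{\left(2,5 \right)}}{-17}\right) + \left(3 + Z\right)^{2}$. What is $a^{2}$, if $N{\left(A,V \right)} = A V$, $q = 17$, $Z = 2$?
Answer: $\frac{192721}{289} \approx 666.85$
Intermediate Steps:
$a = \frac{439}{17}$ ($a = \left(\frac{24}{17} + \frac{2 \cdot 5}{-17}\right) + \left(3 + 2\right)^{2} = \left(24 \cdot \frac{1}{17} + 10 \left(- \frac{1}{17}\right)\right) + 5^{2} = \left(\frac{24}{17} - \frac{10}{17}\right) + 25 = \frac{14}{17} + 25 = \frac{439}{17} \approx 25.824$)
$a^{2} = \left(\frac{439}{17}\right)^{2} = \frac{192721}{289}$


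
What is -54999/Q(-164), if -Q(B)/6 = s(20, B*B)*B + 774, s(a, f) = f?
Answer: -18333/8820340 ≈ -0.0020785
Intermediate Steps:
Q(B) = -4644 - 6*B³ (Q(B) = -6*((B*B)*B + 774) = -6*(B²*B + 774) = -6*(B³ + 774) = -6*(774 + B³) = -4644 - 6*B³)
-54999/Q(-164) = -54999/(-4644 - 6*(-164)³) = -54999/(-4644 - 6*(-4410944)) = -54999/(-4644 + 26465664) = -54999/26461020 = -54999*1/26461020 = -18333/8820340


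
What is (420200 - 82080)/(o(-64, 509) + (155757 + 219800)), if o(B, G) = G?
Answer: 169060/188033 ≈ 0.89910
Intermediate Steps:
(420200 - 82080)/(o(-64, 509) + (155757 + 219800)) = (420200 - 82080)/(509 + (155757 + 219800)) = 338120/(509 + 375557) = 338120/376066 = 338120*(1/376066) = 169060/188033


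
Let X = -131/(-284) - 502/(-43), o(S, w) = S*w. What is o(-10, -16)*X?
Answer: 5928040/3053 ≈ 1941.7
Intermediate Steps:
X = 148201/12212 (X = -131*(-1/284) - 502*(-1/43) = 131/284 + 502/43 = 148201/12212 ≈ 12.136)
o(-10, -16)*X = -10*(-16)*(148201/12212) = 160*(148201/12212) = 5928040/3053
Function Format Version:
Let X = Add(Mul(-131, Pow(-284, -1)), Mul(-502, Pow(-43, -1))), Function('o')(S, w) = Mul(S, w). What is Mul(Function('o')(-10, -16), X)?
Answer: Rational(5928040, 3053) ≈ 1941.7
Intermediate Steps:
X = Rational(148201, 12212) (X = Add(Mul(-131, Rational(-1, 284)), Mul(-502, Rational(-1, 43))) = Add(Rational(131, 284), Rational(502, 43)) = Rational(148201, 12212) ≈ 12.136)
Mul(Function('o')(-10, -16), X) = Mul(Mul(-10, -16), Rational(148201, 12212)) = Mul(160, Rational(148201, 12212)) = Rational(5928040, 3053)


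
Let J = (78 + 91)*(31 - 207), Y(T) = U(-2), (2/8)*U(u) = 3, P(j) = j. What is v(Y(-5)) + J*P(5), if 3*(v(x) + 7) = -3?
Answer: -148728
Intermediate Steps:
U(u) = 12 (U(u) = 4*3 = 12)
Y(T) = 12
v(x) = -8 (v(x) = -7 + (⅓)*(-3) = -7 - 1 = -8)
J = -29744 (J = 169*(-176) = -29744)
v(Y(-5)) + J*P(5) = -8 - 29744*5 = -8 - 148720 = -148728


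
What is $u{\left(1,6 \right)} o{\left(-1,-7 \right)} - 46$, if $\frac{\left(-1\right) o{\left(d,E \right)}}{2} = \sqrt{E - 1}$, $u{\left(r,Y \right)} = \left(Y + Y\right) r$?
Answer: $-46 - 48 i \sqrt{2} \approx -46.0 - 67.882 i$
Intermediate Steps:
$u{\left(r,Y \right)} = 2 Y r$
$o{\left(d,E \right)} = - 2 \sqrt{-1 + E}$ ($o{\left(d,E \right)} = - 2 \sqrt{E - 1} = - 2 \sqrt{-1 + E}$)
$u{\left(1,6 \right)} o{\left(-1,-7 \right)} - 46 = 2 \cdot 6 \cdot 1 \left(- 2 \sqrt{-1 - 7}\right) - 46 = 12 \left(- 2 \sqrt{-8}\right) - 46 = 12 \left(- 2 \cdot 2 i \sqrt{2}\right) - 46 = 12 \left(- 4 i \sqrt{2}\right) - 46 = - 48 i \sqrt{2} - 46 = -46 - 48 i \sqrt{2}$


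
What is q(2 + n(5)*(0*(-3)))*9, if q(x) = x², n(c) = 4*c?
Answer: 36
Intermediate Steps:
q(2 + n(5)*(0*(-3)))*9 = (2 + (4*5)*(0*(-3)))²*9 = (2 + 20*0)²*9 = (2 + 0)²*9 = 2²*9 = 4*9 = 36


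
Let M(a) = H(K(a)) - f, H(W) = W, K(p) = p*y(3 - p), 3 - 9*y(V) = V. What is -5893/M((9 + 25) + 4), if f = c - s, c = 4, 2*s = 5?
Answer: -106074/2861 ≈ -37.076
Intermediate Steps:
y(V) = ⅓ - V/9
s = 5/2 (s = (½)*5 = 5/2 ≈ 2.5000)
K(p) = p²/9 (K(p) = p*(⅓ - (3 - p)/9) = p*(⅓ + (-⅓ + p/9)) = p*(p/9) = p²/9)
f = 3/2 (f = 4 - 1*5/2 = 4 - 5/2 = 3/2 ≈ 1.5000)
M(a) = -3/2 + a²/9 (M(a) = a²/9 - 1*3/2 = a²/9 - 3/2 = -3/2 + a²/9)
-5893/M((9 + 25) + 4) = -5893/(-3/2 + ((9 + 25) + 4)²/9) = -5893/(-3/2 + (34 + 4)²/9) = -5893/(-3/2 + (⅑)*38²) = -5893/(-3/2 + (⅑)*1444) = -5893/(-3/2 + 1444/9) = -5893/2861/18 = -5893*18/2861 = -106074/2861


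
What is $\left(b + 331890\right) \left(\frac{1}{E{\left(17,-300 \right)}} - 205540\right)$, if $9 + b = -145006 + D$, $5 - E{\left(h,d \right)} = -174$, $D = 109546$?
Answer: $- \frac{10905820352439}{179} \approx -6.0926 \cdot 10^{10}$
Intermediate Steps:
$E{\left(h,d \right)} = 179$ ($E{\left(h,d \right)} = 5 - -174 = 5 + 174 = 179$)
$b = -35469$ ($b = -9 + \left(-145006 + 109546\right) = -9 - 35460 = -35469$)
$\left(b + 331890\right) \left(\frac{1}{E{\left(17,-300 \right)}} - 205540\right) = \left(-35469 + 331890\right) \left(\frac{1}{179} - 205540\right) = 296421 \left(\frac{1}{179} - 205540\right) = 296421 \left(- \frac{36791659}{179}\right) = - \frac{10905820352439}{179}$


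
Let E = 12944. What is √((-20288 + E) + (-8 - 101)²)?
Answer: √4537 ≈ 67.357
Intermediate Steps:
√((-20288 + E) + (-8 - 101)²) = √((-20288 + 12944) + (-8 - 101)²) = √(-7344 + (-109)²) = √(-7344 + 11881) = √4537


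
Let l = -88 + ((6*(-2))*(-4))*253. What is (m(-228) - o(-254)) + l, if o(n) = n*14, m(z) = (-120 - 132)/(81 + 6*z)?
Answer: 2232544/143 ≈ 15612.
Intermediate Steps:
m(z) = -252/(81 + 6*z)
o(n) = 14*n
l = 12056 (l = -88 - 12*(-4)*253 = -88 + 48*253 = -88 + 12144 = 12056)
(m(-228) - o(-254)) + l = (-84/(27 + 2*(-228)) - 14*(-254)) + 12056 = (-84/(27 - 456) - 1*(-3556)) + 12056 = (-84/(-429) + 3556) + 12056 = (-84*(-1/429) + 3556) + 12056 = (28/143 + 3556) + 12056 = 508536/143 + 12056 = 2232544/143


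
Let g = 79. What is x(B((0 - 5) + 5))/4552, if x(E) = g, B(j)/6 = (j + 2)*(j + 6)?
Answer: 79/4552 ≈ 0.017355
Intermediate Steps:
B(j) = 6*(2 + j)*(6 + j) (B(j) = 6*((j + 2)*(j + 6)) = 6*((2 + j)*(6 + j)) = 6*(2 + j)*(6 + j))
x(E) = 79
x(B((0 - 5) + 5))/4552 = 79/4552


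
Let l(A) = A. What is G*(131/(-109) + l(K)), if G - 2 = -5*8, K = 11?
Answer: -40584/109 ≈ -372.33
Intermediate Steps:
G = -38 (G = 2 - 5*8 = 2 - 40 = -38)
G*(131/(-109) + l(K)) = -38*(131/(-109) + 11) = -38*(131*(-1/109) + 11) = -38*(-131/109 + 11) = -38*1068/109 = -40584/109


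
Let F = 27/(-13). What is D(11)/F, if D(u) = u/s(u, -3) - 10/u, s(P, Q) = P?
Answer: -13/297 ≈ -0.043771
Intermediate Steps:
F = -27/13 (F = 27*(-1/13) = -27/13 ≈ -2.0769)
D(u) = 1 - 10/u (D(u) = u/u - 10/u = 1 - 10/u)
D(11)/F = ((-10 + 11)/11)/(-27/13) = ((1/11)*1)*(-13/27) = (1/11)*(-13/27) = -13/297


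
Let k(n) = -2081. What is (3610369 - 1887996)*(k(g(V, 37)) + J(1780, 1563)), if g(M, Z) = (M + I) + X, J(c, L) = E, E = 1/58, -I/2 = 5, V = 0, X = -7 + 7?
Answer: -207885253981/58 ≈ -3.5842e+9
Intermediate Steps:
X = 0
I = -10 (I = -2*5 = -10)
E = 1/58 ≈ 0.017241
J(c, L) = 1/58
g(M, Z) = -10 + M (g(M, Z) = (M - 10) + 0 = (-10 + M) + 0 = -10 + M)
(3610369 - 1887996)*(k(g(V, 37)) + J(1780, 1563)) = (3610369 - 1887996)*(-2081 + 1/58) = 1722373*(-120697/58) = -207885253981/58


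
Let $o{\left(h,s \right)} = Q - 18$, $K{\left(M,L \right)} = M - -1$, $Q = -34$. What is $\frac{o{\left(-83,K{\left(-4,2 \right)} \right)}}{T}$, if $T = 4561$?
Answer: $- \frac{52}{4561} \approx -0.011401$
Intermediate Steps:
$K{\left(M,L \right)} = 1 + M$ ($K{\left(M,L \right)} = M + 1 = 1 + M$)
$o{\left(h,s \right)} = -52$ ($o{\left(h,s \right)} = -34 - 18 = -52$)
$\frac{o{\left(-83,K{\left(-4,2 \right)} \right)}}{T} = - \frac{52}{4561}$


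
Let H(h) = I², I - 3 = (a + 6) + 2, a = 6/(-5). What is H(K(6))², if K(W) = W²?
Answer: 5764801/625 ≈ 9223.7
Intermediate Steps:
a = -6/5 (a = 6*(-⅕) = -6/5 ≈ -1.2000)
I = 49/5 (I = 3 + ((-6/5 + 6) + 2) = 3 + (24/5 + 2) = 3 + 34/5 = 49/5 ≈ 9.8000)
H(h) = 2401/25 (H(h) = (49/5)² = 2401/25)
H(K(6))² = (2401/25)² = 5764801/625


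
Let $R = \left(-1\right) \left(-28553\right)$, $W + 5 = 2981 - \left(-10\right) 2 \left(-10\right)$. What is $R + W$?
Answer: $31329$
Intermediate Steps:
$W = 2776$ ($W = -5 + \left(2981 - \left(-10\right) 2 \left(-10\right)\right) = -5 + \left(2981 - \left(-20\right) \left(-10\right)\right) = -5 + \left(2981 - 200\right) = -5 + 2781 = 2776$)
$R = 28553$
$R + W = 28553 + 2776 = 31329$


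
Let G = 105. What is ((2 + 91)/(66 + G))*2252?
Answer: 69812/57 ≈ 1224.8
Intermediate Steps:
((2 + 91)/(66 + G))*2252 = ((2 + 91)/(66 + 105))*2252 = (93/171)*2252 = (93*(1/171))*2252 = (31/57)*2252 = 69812/57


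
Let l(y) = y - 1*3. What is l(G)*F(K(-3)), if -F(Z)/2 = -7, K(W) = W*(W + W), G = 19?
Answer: 224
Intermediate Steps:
K(W) = 2*W**2 (K(W) = W*(2*W) = 2*W**2)
F(Z) = 14 (F(Z) = -2*(-7) = 14)
l(y) = -3 + y (l(y) = y - 3 = -3 + y)
l(G)*F(K(-3)) = (-3 + 19)*14 = 16*14 = 224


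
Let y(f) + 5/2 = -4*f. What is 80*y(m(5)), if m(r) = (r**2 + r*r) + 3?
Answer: -17160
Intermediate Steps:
m(r) = 3 + 2*r**2 (m(r) = (r**2 + r**2) + 3 = 2*r**2 + 3 = 3 + 2*r**2)
y(f) = -5/2 - 4*f
80*y(m(5)) = 80*(-5/2 - 4*(3 + 2*5**2)) = 80*(-5/2 - 4*(3 + 2*25)) = 80*(-5/2 - 4*(3 + 50)) = 80*(-5/2 - 4*53) = 80*(-5/2 - 212) = 80*(-429/2) = -17160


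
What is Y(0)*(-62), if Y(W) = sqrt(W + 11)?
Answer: -62*sqrt(11) ≈ -205.63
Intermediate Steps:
Y(W) = sqrt(11 + W)
Y(0)*(-62) = sqrt(11 + 0)*(-62) = sqrt(11)*(-62) = -62*sqrt(11)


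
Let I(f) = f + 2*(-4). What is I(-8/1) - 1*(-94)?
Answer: 78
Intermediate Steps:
I(f) = -8 + f (I(f) = f - 8 = -8 + f)
I(-8/1) - 1*(-94) = (-8 - 8/1) - 1*(-94) = (-8 - 8*1) + 94 = (-8 - 8) + 94 = -16 + 94 = 78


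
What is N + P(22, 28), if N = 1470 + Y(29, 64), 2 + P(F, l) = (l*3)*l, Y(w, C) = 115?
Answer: 3935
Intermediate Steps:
P(F, l) = -2 + 3*l² (P(F, l) = -2 + (l*3)*l = -2 + (3*l)*l = -2 + 3*l²)
N = 1585 (N = 1470 + 115 = 1585)
N + P(22, 28) = 1585 + (-2 + 3*28²) = 1585 + (-2 + 3*784) = 1585 + (-2 + 2352) = 1585 + 2350 = 3935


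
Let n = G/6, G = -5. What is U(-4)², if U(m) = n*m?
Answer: 100/9 ≈ 11.111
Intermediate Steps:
n = -⅚ (n = -5/6 = -5*⅙ = -⅚ ≈ -0.83333)
U(m) = -5*m/6
U(-4)² = (-⅚*(-4))² = (10/3)² = 100/9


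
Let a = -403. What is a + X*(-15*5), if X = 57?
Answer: -4678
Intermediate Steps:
a + X*(-15*5) = -403 + 57*(-15*5) = -403 + 57*(-75) = -403 - 4275 = -4678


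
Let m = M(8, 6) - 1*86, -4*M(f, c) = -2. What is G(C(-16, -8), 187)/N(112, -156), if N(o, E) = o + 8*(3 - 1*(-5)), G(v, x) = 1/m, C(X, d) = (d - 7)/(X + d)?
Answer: -1/15048 ≈ -6.6454e-5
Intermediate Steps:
M(f, c) = ½ (M(f, c) = -¼*(-2) = ½)
C(X, d) = (-7 + d)/(X + d)
m = -171/2 (m = ½ - 1*86 = ½ - 86 = -171/2 ≈ -85.500)
G(v, x) = -2/171 (G(v, x) = 1/(-171/2) = -2/171)
N(o, E) = 64 + o (N(o, E) = o + 8*(3 + 5) = o + 8*8 = o + 64 = 64 + o)
G(C(-16, -8), 187)/N(112, -156) = -2/(171*(64 + 112)) = -2/171/176 = -2/171*1/176 = -1/15048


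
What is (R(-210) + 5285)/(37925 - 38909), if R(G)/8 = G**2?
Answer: -358085/984 ≈ -363.91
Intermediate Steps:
R(G) = 8*G**2
(R(-210) + 5285)/(37925 - 38909) = (8*(-210)**2 + 5285)/(37925 - 38909) = (8*44100 + 5285)/(-984) = (352800 + 5285)*(-1/984) = 358085*(-1/984) = -358085/984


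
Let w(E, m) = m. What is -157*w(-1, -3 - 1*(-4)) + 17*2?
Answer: -123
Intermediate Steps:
-157*w(-1, -3 - 1*(-4)) + 17*2 = -157*(-3 - 1*(-4)) + 17*2 = -157*(-3 + 4) + 34 = -157*1 + 34 = -157 + 34 = -123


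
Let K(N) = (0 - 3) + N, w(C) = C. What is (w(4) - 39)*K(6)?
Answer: -105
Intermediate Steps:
K(N) = -3 + N
(w(4) - 39)*K(6) = (4 - 39)*(-3 + 6) = -35*3 = -105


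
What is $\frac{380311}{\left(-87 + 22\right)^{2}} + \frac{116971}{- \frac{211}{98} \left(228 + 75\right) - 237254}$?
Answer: $\frac{352738102721}{3940205425} \approx 89.523$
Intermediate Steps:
$\frac{380311}{\left(-87 + 22\right)^{2}} + \frac{116971}{- \frac{211}{98} \left(228 + 75\right) - 237254} = \frac{380311}{\left(-65\right)^{2}} + \frac{116971}{\left(-211\right) \frac{1}{98} \cdot 303 - 237254} = \frac{380311}{4225} + \frac{116971}{\left(- \frac{211}{98}\right) 303 - 237254} = 380311 \cdot \frac{1}{4225} + \frac{116971}{- \frac{63933}{98} - 237254} = \frac{380311}{4225} + \frac{116971}{- \frac{23314825}{98}} = \frac{380311}{4225} + 116971 \left(- \frac{98}{23314825}\right) = \frac{380311}{4225} - \frac{11463158}{23314825} = \frac{352738102721}{3940205425}$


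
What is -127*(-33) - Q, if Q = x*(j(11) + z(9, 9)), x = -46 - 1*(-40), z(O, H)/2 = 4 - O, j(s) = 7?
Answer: 4173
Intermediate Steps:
z(O, H) = 8 - 2*O (z(O, H) = 2*(4 - O) = 8 - 2*O)
x = -6 (x = -46 + 40 = -6)
Q = 18 (Q = -6*(7 + (8 - 2*9)) = -6*(7 + (8 - 18)) = -6*(7 - 10) = -6*(-3) = 18)
-127*(-33) - Q = -127*(-33) - 1*18 = 4191 - 18 = 4173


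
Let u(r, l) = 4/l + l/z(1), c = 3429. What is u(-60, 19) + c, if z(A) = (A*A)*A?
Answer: 65516/19 ≈ 3448.2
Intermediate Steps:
z(A) = A³ (z(A) = A²*A = A³)
u(r, l) = l + 4/l (u(r, l) = 4/l + l/(1³) = 4/l + l/1 = 4/l + l*1 = 4/l + l = l + 4/l)
u(-60, 19) + c = (19 + 4/19) + 3429 = 365/19 + 3429 = 65516/19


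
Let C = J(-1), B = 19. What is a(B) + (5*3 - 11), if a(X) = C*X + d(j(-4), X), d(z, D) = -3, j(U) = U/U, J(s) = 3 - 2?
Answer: 20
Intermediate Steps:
J(s) = 1
j(U) = 1
C = 1
a(X) = -3 + X (a(X) = 1*X - 3 = X - 3 = -3 + X)
a(B) + (5*3 - 11) = (-3 + 19) + (5*3 - 11) = 16 + (15 - 11) = 16 + 4 = 20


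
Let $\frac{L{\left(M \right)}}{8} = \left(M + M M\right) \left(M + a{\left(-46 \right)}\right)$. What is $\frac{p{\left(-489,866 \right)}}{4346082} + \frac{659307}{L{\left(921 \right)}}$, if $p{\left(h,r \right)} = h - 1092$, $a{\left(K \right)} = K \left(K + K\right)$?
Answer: $- \frac{2915491852453}{8452128511983312} \approx -0.00034494$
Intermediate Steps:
$a{\left(K \right)} = 2 K^{2}$ ($a{\left(K \right)} = K 2 K = 2 K^{2}$)
$L{\left(M \right)} = 8 \left(4232 + M\right) \left(M + M^{2}\right)$ ($L{\left(M \right)} = 8 \left(M + M M\right) \left(M + 2 \left(-46\right)^{2}\right) = 8 \left(M + M^{2}\right) \left(M + 2 \cdot 2116\right) = 8 \left(M + M^{2}\right) \left(M + 4232\right) = 8 \left(M + M^{2}\right) \left(4232 + M\right) = 8 \left(4232 + M\right) \left(M + M^{2}\right)$)
$p{\left(h,r \right)} = -1092 + h$ ($p{\left(h,r \right)} = h - 1092 = -1092 + h$)
$\frac{p{\left(-489,866 \right)}}{4346082} + \frac{659307}{L{\left(921 \right)}} = \frac{-1092 - 489}{4346082} + \frac{659307}{8 \cdot 921 \left(4232 + 921^{2} + 4233 \cdot 921\right)} = \left(-1581\right) \frac{1}{4346082} + \frac{659307}{8 \cdot 921 \left(4232 + 848241 + 3898593\right)} = - \frac{527}{1448694} + \frac{659307}{8 \cdot 921 \cdot 4751066} = - \frac{527}{1448694} + \frac{659307}{35005854288} = - \frac{527}{1448694} + 659307 \cdot \frac{1}{35005854288} = - \frac{527}{1448694} + \frac{219769}{11668618096} = - \frac{2915491852453}{8452128511983312}$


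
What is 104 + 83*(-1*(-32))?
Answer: 2760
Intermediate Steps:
104 + 83*(-1*(-32)) = 104 + 83*32 = 104 + 2656 = 2760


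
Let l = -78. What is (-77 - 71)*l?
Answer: 11544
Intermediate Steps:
(-77 - 71)*l = (-77 - 71)*(-78) = -148*(-78) = 11544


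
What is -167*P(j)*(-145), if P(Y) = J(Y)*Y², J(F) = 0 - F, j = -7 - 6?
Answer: 53200355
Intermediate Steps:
j = -13
J(F) = -F
P(Y) = -Y³ (P(Y) = (-Y)*Y² = -Y³)
-167*P(j)*(-145) = -(-167)*(-13)³*(-145) = -(-167)*(-2197)*(-145) = -167*2197*(-145) = -366899*(-145) = 53200355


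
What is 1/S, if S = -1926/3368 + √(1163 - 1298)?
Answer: -180188/42640881 - 2835856*I*√15/127922643 ≈ -0.0042257 - 0.085858*I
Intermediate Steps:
S = -963/1684 + 3*I*√15 (S = -1926*1/3368 + √(-135) = -963/1684 + 3*I*√15 ≈ -0.57185 + 11.619*I)
1/S = 1/(-963/1684 + 3*I*√15)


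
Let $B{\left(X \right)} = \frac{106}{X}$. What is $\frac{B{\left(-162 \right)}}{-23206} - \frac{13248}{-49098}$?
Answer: $\frac{4150780387}{15381470538} \approx 0.26986$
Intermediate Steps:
$\frac{B{\left(-162 \right)}}{-23206} - \frac{13248}{-49098} = \frac{106 \frac{1}{-162}}{-23206} - \frac{13248}{-49098} = 106 \left(- \frac{1}{162}\right) \left(- \frac{1}{23206}\right) - - \frac{2208}{8183} = \left(- \frac{53}{81}\right) \left(- \frac{1}{23206}\right) + \frac{2208}{8183} = \frac{53}{1879686} + \frac{2208}{8183} = \frac{4150780387}{15381470538}$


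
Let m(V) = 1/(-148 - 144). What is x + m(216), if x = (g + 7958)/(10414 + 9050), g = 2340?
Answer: 93361/177609 ≈ 0.52565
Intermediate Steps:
x = 5149/9732 (x = (2340 + 7958)/(10414 + 9050) = 10298/19464 = 10298*(1/19464) = 5149/9732 ≈ 0.52908)
m(V) = -1/292 (m(V) = 1/(-292) = -1/292)
x + m(216) = 5149/9732 - 1/292 = 93361/177609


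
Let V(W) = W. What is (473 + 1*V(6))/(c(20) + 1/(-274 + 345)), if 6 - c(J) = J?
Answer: -34009/993 ≈ -34.249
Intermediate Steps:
c(J) = 6 - J
(473 + 1*V(6))/(c(20) + 1/(-274 + 345)) = (473 + 1*6)/((6 - 1*20) + 1/(-274 + 345)) = (473 + 6)/((6 - 20) + 1/71) = 479/(-14 + 1/71) = 479/(-993/71) = 479*(-71/993) = -34009/993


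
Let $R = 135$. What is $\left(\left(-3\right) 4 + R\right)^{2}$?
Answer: $15129$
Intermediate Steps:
$\left(\left(-3\right) 4 + R\right)^{2} = \left(\left(-3\right) 4 + 135\right)^{2} = \left(-12 + 135\right)^{2} = 123^{2} = 15129$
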